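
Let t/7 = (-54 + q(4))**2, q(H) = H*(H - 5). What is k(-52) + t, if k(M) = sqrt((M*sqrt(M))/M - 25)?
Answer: 23548 + sqrt(-25 + 2*I*sqrt(13)) ≈ 23549.0 + 5.0507*I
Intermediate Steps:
q(H) = H*(-5 + H)
t = 23548 (t = 7*(-54 + 4*(-5 + 4))**2 = 7*(-54 + 4*(-1))**2 = 7*(-54 - 4)**2 = 7*(-58)**2 = 7*3364 = 23548)
k(M) = sqrt(-25 + sqrt(M)) (k(M) = sqrt(M**(3/2)/M - 25) = sqrt(sqrt(M) - 25) = sqrt(-25 + sqrt(M)))
k(-52) + t = sqrt(-25 + sqrt(-52)) + 23548 = sqrt(-25 + 2*I*sqrt(13)) + 23548 = 23548 + sqrt(-25 + 2*I*sqrt(13))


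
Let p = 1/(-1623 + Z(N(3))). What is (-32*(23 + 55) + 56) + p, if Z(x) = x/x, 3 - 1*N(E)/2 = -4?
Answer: -3957681/1622 ≈ -2440.0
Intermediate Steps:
N(E) = 14 (N(E) = 6 - 2*(-4) = 6 + 8 = 14)
Z(x) = 1
p = -1/1622 (p = 1/(-1623 + 1) = 1/(-1622) = -1/1622 ≈ -0.00061652)
(-32*(23 + 55) + 56) + p = (-32*(23 + 55) + 56) - 1/1622 = (-32*78 + 56) - 1/1622 = (-2496 + 56) - 1/1622 = -2440 - 1/1622 = -3957681/1622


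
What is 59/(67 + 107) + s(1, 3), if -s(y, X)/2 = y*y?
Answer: -289/174 ≈ -1.6609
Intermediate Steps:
s(y, X) = -2*y² (s(y, X) = -2*y*y = -2*y²)
59/(67 + 107) + s(1, 3) = 59/(67 + 107) - 2*1² = 59/174 - 2*1 = 59*(1/174) - 2 = 59/174 - 2 = -289/174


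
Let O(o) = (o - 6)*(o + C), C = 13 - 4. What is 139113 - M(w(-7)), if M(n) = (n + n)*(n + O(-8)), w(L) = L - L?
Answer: 139113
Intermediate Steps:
w(L) = 0
C = 9
O(o) = (-6 + o)*(9 + o) (O(o) = (o - 6)*(o + 9) = (-6 + o)*(9 + o))
M(n) = 2*n*(-14 + n) (M(n) = (n + n)*(n + (-54 + (-8)² + 3*(-8))) = (2*n)*(n + (-54 + 64 - 24)) = (2*n)*(n - 14) = (2*n)*(-14 + n) = 2*n*(-14 + n))
139113 - M(w(-7)) = 139113 - 2*0*(-14 + 0) = 139113 - 2*0*(-14) = 139113 - 1*0 = 139113 + 0 = 139113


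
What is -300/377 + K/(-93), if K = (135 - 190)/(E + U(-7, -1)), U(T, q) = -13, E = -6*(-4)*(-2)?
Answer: -1722635/2138721 ≈ -0.80545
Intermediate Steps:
E = -48 (E = 24*(-2) = -48)
K = 55/61 (K = (135 - 190)/(-48 - 13) = -55/(-61) = -55*(-1/61) = 55/61 ≈ 0.90164)
-300/377 + K/(-93) = -300/377 + (55/61)/(-93) = -300*1/377 + (55/61)*(-1/93) = -300/377 - 55/5673 = -1722635/2138721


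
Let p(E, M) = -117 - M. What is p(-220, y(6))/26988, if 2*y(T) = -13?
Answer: -17/4152 ≈ -0.0040944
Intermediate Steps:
y(T) = -13/2 (y(T) = (½)*(-13) = -13/2)
p(-220, y(6))/26988 = (-117 - 1*(-13/2))/26988 = (-117 + 13/2)*(1/26988) = -221/2*1/26988 = -17/4152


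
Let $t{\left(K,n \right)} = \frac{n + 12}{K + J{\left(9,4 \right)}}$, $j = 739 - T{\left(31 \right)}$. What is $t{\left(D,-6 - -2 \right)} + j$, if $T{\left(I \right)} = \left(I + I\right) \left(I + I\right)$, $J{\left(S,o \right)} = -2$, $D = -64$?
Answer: $- \frac{102469}{33} \approx -3105.1$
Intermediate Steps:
$T{\left(I \right)} = 4 I^{2}$ ($T{\left(I \right)} = 2 I 2 I = 4 I^{2}$)
$j = -3105$ ($j = 739 - 4 \cdot 31^{2} = 739 - 4 \cdot 961 = 739 - 3844 = -3105$)
$t{\left(K,n \right)} = \frac{12 + n}{-2 + K}$ ($t{\left(K,n \right)} = \frac{n + 12}{K - 2} = \frac{12 + n}{-2 + K}$)
$t{\left(D,-6 - -2 \right)} + j = \frac{12 - 4}{-2 - 64} - 3105 = \frac{12 + \left(-6 + 2\right)}{-66} - 3105 = - \frac{12 - 4}{66} - 3105 = \left(- \frac{1}{66}\right) 8 - 3105 = - \frac{4}{33} - 3105 = - \frac{102469}{33}$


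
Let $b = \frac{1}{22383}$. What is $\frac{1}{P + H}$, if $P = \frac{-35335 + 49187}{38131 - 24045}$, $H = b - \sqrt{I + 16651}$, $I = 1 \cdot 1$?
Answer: $- \frac{24439735150610769}{413802532348915205171} - \frac{49702926636707922 \sqrt{4163}}{413802532348915205171} \approx -0.0078089$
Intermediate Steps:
$I = 1$
$b = \frac{1}{22383} \approx 4.4677 \cdot 10^{-5}$
$H = \frac{1}{22383} - 2 \sqrt{4163}$ ($H = \frac{1}{22383} - \sqrt{1 + 16651} = \frac{1}{22383} - \sqrt{16652} = \frac{1}{22383} - 2 \sqrt{4163} \approx -129.04$)
$P = \frac{6926}{7043}$ ($P = \frac{13852}{14086} = 13852 \cdot \frac{1}{14086} = \frac{6926}{7043} \approx 0.98339$)
$\frac{1}{P + H} = \frac{1}{\frac{6926}{7043} + \left(\frac{1}{22383} - 2 \sqrt{4163}\right)} = \frac{1}{\frac{155031701}{157643469} - 2 \sqrt{4163}}$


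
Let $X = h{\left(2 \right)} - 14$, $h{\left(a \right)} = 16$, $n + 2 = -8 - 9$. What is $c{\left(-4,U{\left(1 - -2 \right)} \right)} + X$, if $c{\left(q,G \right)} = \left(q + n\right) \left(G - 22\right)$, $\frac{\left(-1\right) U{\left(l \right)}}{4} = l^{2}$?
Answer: $1336$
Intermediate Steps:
$n = -19$ ($n = -2 - 17 = -19$)
$U{\left(l \right)} = - 4 l^{2}$
$X = 2$ ($X = 16 - 14 = 2$)
$c{\left(q,G \right)} = \left(-22 + G\right) \left(-19 + q\right)$ ($c{\left(q,G \right)} = \left(q - 19\right) \left(G - 22\right) = \left(-19 + q\right) \left(-22 + G\right) = \left(-22 + G\right) \left(-19 + q\right)$)
$c{\left(-4,U{\left(1 - -2 \right)} \right)} + X = \left(418 - -88 - 19 \left(- 4 \left(1 - -2\right)^{2}\right) + - 4 \left(1 - -2\right)^{2} \left(-4\right)\right) + 2 = \left(418 + 88 - 19 \left(- 4 \left(1 + 2\right)^{2}\right) + - 4 \left(1 + 2\right)^{2} \left(-4\right)\right) + 2 = \left(418 + 88 - 19 \left(- 4 \cdot 3^{2}\right) + - 4 \cdot 3^{2} \left(-4\right)\right) + 2 = \left(418 + 88 - 19 \left(\left(-4\right) 9\right) + \left(-4\right) 9 \left(-4\right)\right) + 2 = \left(418 + 88 - -684 - -144\right) + 2 = \left(418 + 88 + 684 + 144\right) + 2 = 1334 + 2 = 1336$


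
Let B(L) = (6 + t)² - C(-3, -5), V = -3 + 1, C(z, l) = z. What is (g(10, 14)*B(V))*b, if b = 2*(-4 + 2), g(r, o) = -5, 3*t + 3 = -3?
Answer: 380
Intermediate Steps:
t = -2 (t = -1 + (⅓)*(-3) = -1 - 1 = -2)
V = -2
b = -4 (b = 2*(-2) = -4)
B(L) = 19 (B(L) = (6 - 2)² - 1*(-3) = 4² + 3 = 16 + 3 = 19)
(g(10, 14)*B(V))*b = -5*19*(-4) = -95*(-4) = 380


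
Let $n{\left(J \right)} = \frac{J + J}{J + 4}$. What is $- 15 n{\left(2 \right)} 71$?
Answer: $-710$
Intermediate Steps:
$n{\left(J \right)} = \frac{2 J}{4 + J}$
$- 15 n{\left(2 \right)} 71 = - 15 \cdot 2 \cdot 2 \frac{1}{4 + 2} \cdot 71 = - 15 \cdot 2 \cdot 2 \cdot \frac{1}{6} \cdot 71 = \left(-15\right) \frac{2}{3} \cdot 71 = \left(-10\right) 71 = -710$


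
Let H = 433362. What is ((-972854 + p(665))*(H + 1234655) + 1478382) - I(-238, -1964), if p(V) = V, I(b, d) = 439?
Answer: -1621626301270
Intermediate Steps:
((-972854 + p(665))*(H + 1234655) + 1478382) - I(-238, -1964) = ((-972854 + 665)*(433362 + 1234655) + 1478382) - 1*439 = (-972189*1668017 + 1478382) - 439 = (-1621627779213 + 1478382) - 439 = -1621626300831 - 439 = -1621626301270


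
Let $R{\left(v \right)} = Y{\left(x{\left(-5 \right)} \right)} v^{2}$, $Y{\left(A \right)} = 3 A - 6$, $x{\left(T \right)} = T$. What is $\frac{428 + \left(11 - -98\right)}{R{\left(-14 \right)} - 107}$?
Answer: $- \frac{537}{4223} \approx -0.12716$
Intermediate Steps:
$Y{\left(A \right)} = -6 + 3 A$ ($Y{\left(A \right)} = 3 A - 6 = -6 + 3 A$)
$R{\left(v \right)} = - 21 v^{2}$ ($R{\left(v \right)} = \left(-6 + 3 \left(-5\right)\right) v^{2} = \left(-6 - 15\right) v^{2} = - 21 v^{2}$)
$\frac{428 + \left(11 - -98\right)}{R{\left(-14 \right)} - 107} = \frac{428 + \left(11 - -98\right)}{- 21 \left(-14\right)^{2} - 107} = \frac{428 + \left(11 + 98\right)}{\left(-21\right) 196 - 107} = \frac{428 + 109}{-4116 - 107} = \frac{537}{-4223} = 537 \left(- \frac{1}{4223}\right) = - \frac{537}{4223}$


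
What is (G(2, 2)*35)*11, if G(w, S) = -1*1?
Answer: -385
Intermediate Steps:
G(w, S) = -1
(G(2, 2)*35)*11 = -1*35*11 = -35*11 = -385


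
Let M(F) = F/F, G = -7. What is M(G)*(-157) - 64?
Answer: -221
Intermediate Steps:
M(F) = 1
M(G)*(-157) - 64 = 1*(-157) - 64 = -157 - 64 = -221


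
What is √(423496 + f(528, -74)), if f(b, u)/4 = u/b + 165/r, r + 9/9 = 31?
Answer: √1844841966/66 ≈ 650.78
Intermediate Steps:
r = 30 (r = -1 + 31 = 30)
f(b, u) = 22 + 4*u/b (f(b, u) = 4*(u/b + 165/30) = 4*(u/b + 165*(1/30)) = 4*(u/b + 11/2) = 4*(11/2 + u/b) = 22 + 4*u/b)
√(423496 + f(528, -74)) = √(423496 + (22 + 4*(-74)/528)) = √(423496 + (22 + 4*(-74)*(1/528))) = √(423496 + (22 - 37/66)) = √(423496 + 1415/66) = √(27952151/66) = √1844841966/66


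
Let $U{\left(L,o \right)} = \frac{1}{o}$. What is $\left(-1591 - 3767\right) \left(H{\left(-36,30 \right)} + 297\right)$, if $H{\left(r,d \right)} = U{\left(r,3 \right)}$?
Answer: $-1593112$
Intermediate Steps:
$H{\left(r,d \right)} = \frac{1}{3}$
$\left(-1591 - 3767\right) \left(H{\left(-36,30 \right)} + 297\right) = \left(-1591 - 3767\right) \left(\frac{1}{3} + 297\right) = \left(-5358\right) \frac{892}{3} = -1593112$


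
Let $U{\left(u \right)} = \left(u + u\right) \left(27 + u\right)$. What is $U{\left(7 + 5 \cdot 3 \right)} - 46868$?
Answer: $-44712$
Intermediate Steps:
$U{\left(u \right)} = 2 u \left(27 + u\right)$
$U{\left(7 + 5 \cdot 3 \right)} - 46868 = 2 \left(7 + 5 \cdot 3\right) \left(27 + \left(7 + 5 \cdot 3\right)\right) - 46868 = 2 \left(7 + 15\right) \left(27 + \left(7 + 15\right)\right) - 46868 = 2 \cdot 22 \left(27 + 22\right) - 46868 = 2 \cdot 22 \cdot 49 - 46868 = 2156 - 46868 = -44712$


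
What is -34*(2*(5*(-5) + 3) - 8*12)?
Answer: 4760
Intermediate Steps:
-34*(2*(5*(-5) + 3) - 8*12) = -34*(2*(-25 + 3) - 96) = -34*(2*(-22) - 96) = -34*(-44 - 96) = -34*(-140) = 4760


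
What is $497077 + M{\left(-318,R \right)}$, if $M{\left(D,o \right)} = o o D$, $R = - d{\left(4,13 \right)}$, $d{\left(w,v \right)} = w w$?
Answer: $415669$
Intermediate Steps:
$d{\left(w,v \right)} = w^{2}$
$R = -16$ ($R = - 4^{2} = \left(-1\right) 16 = -16$)
$M{\left(D,o \right)} = D o^{2}$ ($M{\left(D,o \right)} = o^{2} D = D o^{2}$)
$497077 + M{\left(-318,R \right)} = 497077 - 318 \left(-16\right)^{2} = 497077 - 81408 = 415669$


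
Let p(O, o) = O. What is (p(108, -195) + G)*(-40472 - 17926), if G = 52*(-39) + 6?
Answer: 111773772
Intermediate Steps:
G = -2022 (G = -2028 + 6 = -2022)
(p(108, -195) + G)*(-40472 - 17926) = (108 - 2022)*(-40472 - 17926) = -1914*(-58398) = 111773772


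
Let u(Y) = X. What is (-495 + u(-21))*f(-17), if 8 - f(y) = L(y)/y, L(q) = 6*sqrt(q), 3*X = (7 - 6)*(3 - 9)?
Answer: -3976 - 2982*I*sqrt(17)/17 ≈ -3976.0 - 723.24*I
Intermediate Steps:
X = -2 (X = ((7 - 6)*(3 - 9))/3 = (1*(-6))/3 = (1/3)*(-6) = -2)
u(Y) = -2
f(y) = 8 - 6/sqrt(y) (f(y) = 8 - 6*sqrt(y)/y = 8 - 6/sqrt(y))
(-495 + u(-21))*f(-17) = (-495 - 2)*(8 - (-6)*I*sqrt(17)/17) = -497*(8 - (-6)*I*sqrt(17)/17) = -497*(8 + 6*I*sqrt(17)/17) = -3976 - 2982*I*sqrt(17)/17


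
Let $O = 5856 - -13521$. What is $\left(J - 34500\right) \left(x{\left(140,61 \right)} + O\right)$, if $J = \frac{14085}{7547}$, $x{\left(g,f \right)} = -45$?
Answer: $- \frac{5033229546780}{7547} \approx -6.6692 \cdot 10^{8}$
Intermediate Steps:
$O = 19377$ ($O = 5856 + 13521 = 19377$)
$J = \frac{14085}{7547}$ ($J = 14085 \cdot \frac{1}{7547} = \frac{14085}{7547} \approx 1.8663$)
$\left(J - 34500\right) \left(x{\left(140,61 \right)} + O\right) = \left(\frac{14085}{7547} - 34500\right) \left(-45 + 19377\right) = \left(- \frac{260357415}{7547}\right) 19332 = - \frac{5033229546780}{7547}$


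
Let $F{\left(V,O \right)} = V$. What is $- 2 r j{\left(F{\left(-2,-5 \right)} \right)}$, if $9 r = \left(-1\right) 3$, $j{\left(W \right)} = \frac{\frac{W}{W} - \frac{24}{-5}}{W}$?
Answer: $- \frac{29}{15} \approx -1.9333$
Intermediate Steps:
$j{\left(W \right)} = \frac{29}{5 W}$ ($j{\left(W \right)} = \frac{1 - - \frac{24}{5}}{W} = \frac{1 + \frac{24}{5}}{W} = \frac{29}{5 W}$)
$r = - \frac{1}{3}$ ($r = \frac{\left(-1\right) 3}{9} = \frac{1}{9} \left(-3\right) = - \frac{1}{3} \approx -0.33333$)
$- 2 r j{\left(F{\left(-2,-5 \right)} \right)} = \left(-2\right) \left(- \frac{1}{3}\right) \frac{29}{5 \left(-2\right)} = \frac{2 \cdot \frac{29}{5} \left(- \frac{1}{2}\right)}{3} = \frac{2}{3} \left(- \frac{29}{10}\right) = - \frac{29}{15}$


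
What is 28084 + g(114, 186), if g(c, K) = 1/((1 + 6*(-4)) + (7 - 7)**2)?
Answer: 645931/23 ≈ 28084.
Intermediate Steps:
g(c, K) = -1/23 (g(c, K) = 1/((1 - 24) + 0**2) = 1/(-23 + 0) = 1/(-23) = -1/23)
28084 + g(114, 186) = 28084 - 1/23 = 645931/23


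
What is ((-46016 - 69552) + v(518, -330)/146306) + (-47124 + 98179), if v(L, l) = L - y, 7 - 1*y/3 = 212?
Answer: -9438637845/146306 ≈ -64513.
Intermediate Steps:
y = -615 (y = 21 - 3*212 = 21 - 636 = -615)
v(L, l) = 615 + L (v(L, l) = L - 1*(-615) = L + 615 = 615 + L)
((-46016 - 69552) + v(518, -330)/146306) + (-47124 + 98179) = ((-46016 - 69552) + (615 + 518)/146306) + (-47124 + 98179) = (-115568 + 1133*(1/146306)) + 51055 = (-115568 + 1133/146306) + 51055 = -16908290675/146306 + 51055 = -9438637845/146306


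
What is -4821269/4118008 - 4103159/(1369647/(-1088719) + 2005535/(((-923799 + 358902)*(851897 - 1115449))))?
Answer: 2738777575663729225956630368485/839705061088766113894024 ≈ 3.2616e+6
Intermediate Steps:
-4821269/4118008 - 4103159/(1369647/(-1088719) + 2005535/(((-923799 + 358902)*(851897 - 1115449)))) = -4821269*1/4118008 - 4103159/(1369647*(-1/1088719) + 2005535/((-564897*(-263552)))) = -4821269/4118008 - 4103159/(-1369647/1088719 + 2005535/148879734144) = -4821269/4118008 - 4103159/(-203910497767067503/162088195277521536) = -4821269/4118008 - 4103159*(-162088195277521536/203910497767067503) = -4821269/4118008 + 665073637246719988132224/203910497767067503 = 2738777575663729225956630368485/839705061088766113894024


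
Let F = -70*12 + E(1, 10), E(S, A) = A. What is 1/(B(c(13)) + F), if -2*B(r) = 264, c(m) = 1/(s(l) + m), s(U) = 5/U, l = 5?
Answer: -1/962 ≈ -0.0010395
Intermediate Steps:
c(m) = 1/(1 + m) (c(m) = 1/(5/5 + m) = 1/(5*(⅕) + m) = 1/(1 + m))
B(r) = -132 (B(r) = -½*264 = -132)
F = -830 (F = -70*12 + 10 = -840 + 10 = -830)
1/(B(c(13)) + F) = 1/(-132 - 830) = 1/(-962) = -1/962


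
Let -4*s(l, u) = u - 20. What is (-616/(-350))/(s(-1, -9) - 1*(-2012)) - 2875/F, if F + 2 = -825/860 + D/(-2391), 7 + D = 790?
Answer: 15916410712388/18196067525 ≈ 874.72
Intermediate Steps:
D = 783 (D = -7 + 790 = 783)
s(l, u) = 5 - u/4 (s(l, u) = -(u - 20)/4 = -(-20 + u)/4 = 5 - u/4)
F = -450565/137084 (F = -2 + (-825/860 + 783/(-2391)) = -2 + (-825*1/860 + 783*(-1/2391)) = -2 + (-165/172 - 261/797) = -2 - 176397/137084 = -450565/137084 ≈ -3.2868)
(-616/(-350))/(s(-1, -9) - 1*(-2012)) - 2875/F = (-616/(-350))/((5 - 1/4*(-9)) - 1*(-2012)) - 2875/(-450565/137084) = (-616*(-1/350))/((5 + 9/4) + 2012) - 2875*(-137084/450565) = 44/(25*(29/4 + 2012)) + 78823300/90113 = 44/(25*(8077/4)) + 78823300/90113 = (44/25)*(4/8077) + 78823300/90113 = 176/201925 + 78823300/90113 = 15916410712388/18196067525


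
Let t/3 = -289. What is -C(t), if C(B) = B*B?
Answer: -751689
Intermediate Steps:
t = -867 (t = 3*(-289) = -867)
C(B) = B²
-C(t) = -1*(-867)² = -1*751689 = -751689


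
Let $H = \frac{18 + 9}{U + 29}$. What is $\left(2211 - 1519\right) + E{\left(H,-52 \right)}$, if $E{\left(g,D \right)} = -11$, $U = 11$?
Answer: $681$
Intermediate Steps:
$H = \frac{27}{40}$ ($H = \frac{18 + 9}{11 + 29} = \frac{27}{40} \approx 0.675$)
$\left(2211 - 1519\right) + E{\left(H,-52 \right)} = \left(2211 - 1519\right) - 11 = 692 - 11 = 681$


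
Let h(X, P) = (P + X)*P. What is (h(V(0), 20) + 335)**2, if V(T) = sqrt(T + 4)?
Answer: 600625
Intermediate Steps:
V(T) = sqrt(4 + T)
h(X, P) = P*(P + X)
(h(V(0), 20) + 335)**2 = (20*(20 + sqrt(4 + 0)) + 335)**2 = (20*(20 + sqrt(4)) + 335)**2 = (20*(20 + 2) + 335)**2 = (20*22 + 335)**2 = (440 + 335)**2 = 775**2 = 600625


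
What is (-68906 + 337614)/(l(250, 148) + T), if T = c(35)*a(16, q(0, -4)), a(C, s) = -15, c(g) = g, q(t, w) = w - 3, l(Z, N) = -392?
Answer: -268708/917 ≈ -293.03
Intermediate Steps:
q(t, w) = -3 + w
T = -525 (T = 35*(-15) = -525)
(-68906 + 337614)/(l(250, 148) + T) = (-68906 + 337614)/(-392 - 525) = 268708/(-917) = 268708*(-1/917) = -268708/917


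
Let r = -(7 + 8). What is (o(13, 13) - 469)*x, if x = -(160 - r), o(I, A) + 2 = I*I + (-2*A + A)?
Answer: 55125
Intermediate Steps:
r = -15 (r = -1*15 = -15)
o(I, A) = -2 + I² - A (o(I, A) = -2 + (I*I + (-2*A + A)) = -2 + (I² - A) = -2 + I² - A)
x = -175 (x = -(160 - 1*(-15)) = -(160 + 15) = -1*175 = -175)
(o(13, 13) - 469)*x = ((-2 + 13² - 1*13) - 469)*(-175) = ((-2 + 169 - 13) - 469)*(-175) = (154 - 469)*(-175) = -315*(-175) = 55125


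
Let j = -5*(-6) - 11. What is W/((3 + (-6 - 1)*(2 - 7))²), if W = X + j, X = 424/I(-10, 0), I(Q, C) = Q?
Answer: -117/7220 ≈ -0.016205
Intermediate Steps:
j = 19 (j = 30 - 11 = 19)
X = -212/5 (X = 424/(-10) = 424*(-⅒) = -212/5 ≈ -42.400)
W = -117/5 (W = -212/5 + 19 = -117/5 ≈ -23.400)
W/((3 + (-6 - 1)*(2 - 7))²) = -117/(5*(3 + (-6 - 1)*(2 - 7))²) = -117/(5*(3 - 7*(-5))²) = -117/(5*(3 + 35)²) = -117/(5*(38²)) = -117/5/1444 = -117/5*1/1444 = -117/7220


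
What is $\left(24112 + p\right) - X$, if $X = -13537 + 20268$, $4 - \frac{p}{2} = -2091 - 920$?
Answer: $23411$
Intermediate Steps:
$p = 6030$ ($p = 8 - 2 \left(-2091 - 920\right) = 8 - -6022 = 8 + 6022 = 6030$)
$X = 6731$
$\left(24112 + p\right) - X = \left(24112 + 6030\right) - 6731 = 30142 - 6731 = 23411$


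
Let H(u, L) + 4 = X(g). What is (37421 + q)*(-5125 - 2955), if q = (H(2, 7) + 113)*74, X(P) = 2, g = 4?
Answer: -368730800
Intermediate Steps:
H(u, L) = -2 (H(u, L) = -4 + 2 = -2)
q = 8214 (q = (-2 + 113)*74 = 111*74 = 8214)
(37421 + q)*(-5125 - 2955) = (37421 + 8214)*(-5125 - 2955) = 45635*(-8080) = -368730800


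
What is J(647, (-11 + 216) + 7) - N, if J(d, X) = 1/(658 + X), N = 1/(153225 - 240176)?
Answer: 87821/75647370 ≈ 0.0011609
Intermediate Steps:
N = -1/86951 (N = 1/(-86951) = -1/86951 ≈ -1.1501e-5)
J(647, (-11 + 216) + 7) - N = 1/(658 + ((-11 + 216) + 7)) - 1*(-1/86951) = 1/(658 + (205 + 7)) + 1/86951 = 1/(658 + 212) + 1/86951 = 1/870 + 1/86951 = 87821/75647370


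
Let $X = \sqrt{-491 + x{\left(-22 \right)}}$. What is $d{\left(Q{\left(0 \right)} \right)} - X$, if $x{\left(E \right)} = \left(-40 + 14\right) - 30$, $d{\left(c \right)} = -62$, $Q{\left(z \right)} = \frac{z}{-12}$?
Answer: $-62 - i \sqrt{547} \approx -62.0 - 23.388 i$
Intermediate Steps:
$Q{\left(z \right)} = - \frac{z}{12}$ ($Q{\left(z \right)} = z \left(- \frac{1}{12}\right) = - \frac{z}{12}$)
$x{\left(E \right)} = -56$ ($x{\left(E \right)} = -26 - 30 = -56$)
$X = i \sqrt{547}$ ($X = \sqrt{-491 - 56} = \sqrt{-547} = i \sqrt{547} \approx 23.388 i$)
$d{\left(Q{\left(0 \right)} \right)} - X = -62 - i \sqrt{547}$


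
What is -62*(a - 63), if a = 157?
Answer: -5828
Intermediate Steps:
-62*(a - 63) = -62*(157 - 63) = -62*94 = -5828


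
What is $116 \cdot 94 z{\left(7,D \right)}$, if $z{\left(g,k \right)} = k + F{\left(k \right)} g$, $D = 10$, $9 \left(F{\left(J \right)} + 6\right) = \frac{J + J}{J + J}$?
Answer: $- \frac{3064024}{9} \approx -3.4045 \cdot 10^{5}$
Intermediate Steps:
$F{\left(J \right)} = - \frac{53}{9}$ ($F{\left(J \right)} = -6 + \frac{\left(J + J\right) \frac{1}{J + J}}{9} = -6 + \frac{2 J \frac{1}{2 J}}{9} = -6 + \frac{1}{9} \cdot 1 = -6 + \frac{1}{9} = - \frac{53}{9}$)
$z{\left(g,k \right)} = k - \frac{53 g}{9}$
$116 \cdot 94 z{\left(7,D \right)} = 116 \cdot 94 \left(10 - \frac{371}{9}\right) = 10904 \left(10 - \frac{371}{9}\right) = 10904 \left(- \frac{281}{9}\right) = - \frac{3064024}{9}$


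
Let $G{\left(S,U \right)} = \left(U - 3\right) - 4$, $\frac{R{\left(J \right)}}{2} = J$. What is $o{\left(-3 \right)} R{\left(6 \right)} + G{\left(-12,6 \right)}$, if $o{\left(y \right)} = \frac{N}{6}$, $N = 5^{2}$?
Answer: $49$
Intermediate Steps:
$N = 25$
$o{\left(y \right)} = \frac{25}{6}$
$R{\left(J \right)} = 2 J$
$G{\left(S,U \right)} = -7 + U$ ($G{\left(S,U \right)} = \left(-3 + U\right) - 4 = -7 + U$)
$o{\left(-3 \right)} R{\left(6 \right)} + G{\left(-12,6 \right)} = \frac{25 \cdot 2 \cdot 6}{6} + \left(-7 + 6\right) = \frac{25}{6} \cdot 12 - 1 = 50 - 1 = 49$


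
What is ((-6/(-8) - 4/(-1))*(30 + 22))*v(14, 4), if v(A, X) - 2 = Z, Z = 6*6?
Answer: 9386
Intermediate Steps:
Z = 36
v(A, X) = 38 (v(A, X) = 2 + 36 = 38)
((-6/(-8) - 4/(-1))*(30 + 22))*v(14, 4) = ((-6/(-8) - 4/(-1))*(30 + 22))*38 = ((-6*(-⅛) - 4*(-1))*52)*38 = ((¾ + 4)*52)*38 = ((19/4)*52)*38 = 247*38 = 9386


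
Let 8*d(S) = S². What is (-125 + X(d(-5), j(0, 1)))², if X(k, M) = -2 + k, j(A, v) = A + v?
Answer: 982081/64 ≈ 15345.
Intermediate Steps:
d(S) = S²/8
(-125 + X(d(-5), j(0, 1)))² = (-125 + (-2 + (⅛)*(-5)²))² = (-125 + (-2 + (⅛)*25))² = (-125 + (-2 + 25/8))² = (-125 + 9/8)² = (-991/8)² = 982081/64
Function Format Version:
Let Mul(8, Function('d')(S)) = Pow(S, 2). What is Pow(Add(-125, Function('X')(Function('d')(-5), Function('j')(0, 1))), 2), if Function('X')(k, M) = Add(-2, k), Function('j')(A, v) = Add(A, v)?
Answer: Rational(982081, 64) ≈ 15345.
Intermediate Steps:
Function('d')(S) = Mul(Rational(1, 8), Pow(S, 2))
Pow(Add(-125, Function('X')(Function('d')(-5), Function('j')(0, 1))), 2) = Pow(Add(-125, Add(-2, Mul(Rational(1, 8), Pow(-5, 2)))), 2) = Pow(Add(-125, Add(-2, Mul(Rational(1, 8), 25))), 2) = Pow(Add(-125, Add(-2, Rational(25, 8))), 2) = Pow(Add(-125, Rational(9, 8)), 2) = Pow(Rational(-991, 8), 2) = Rational(982081, 64)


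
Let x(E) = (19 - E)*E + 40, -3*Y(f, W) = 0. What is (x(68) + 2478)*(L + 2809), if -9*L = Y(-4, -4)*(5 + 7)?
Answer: -2286526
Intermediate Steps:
Y(f, W) = 0 (Y(f, W) = -1/3*0 = 0)
L = 0 (L = -0*(5 + 7) = -0*12 = -1/9*0 = 0)
x(E) = 40 + E*(19 - E) (x(E) = E*(19 - E) + 40 = 40 + E*(19 - E))
(x(68) + 2478)*(L + 2809) = ((40 - 1*68**2 + 19*68) + 2478)*(0 + 2809) = ((40 - 1*4624 + 1292) + 2478)*2809 = ((40 - 4624 + 1292) + 2478)*2809 = (-3292 + 2478)*2809 = -814*2809 = -2286526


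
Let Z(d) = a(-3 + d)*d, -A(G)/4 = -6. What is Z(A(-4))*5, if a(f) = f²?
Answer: 52920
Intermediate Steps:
A(G) = 24 (A(G) = -4*(-6) = 24)
Z(d) = d*(-3 + d)² (Z(d) = (-3 + d)²*d = d*(-3 + d)²)
Z(A(-4))*5 = (24*(-3 + 24)²)*5 = (24*21²)*5 = (24*441)*5 = 10584*5 = 52920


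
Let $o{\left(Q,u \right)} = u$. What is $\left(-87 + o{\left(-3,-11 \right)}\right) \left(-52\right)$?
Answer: $5096$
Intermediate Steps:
$\left(-87 + o{\left(-3,-11 \right)}\right) \left(-52\right) = \left(-87 - 11\right) \left(-52\right) = \left(-98\right) \left(-52\right) = 5096$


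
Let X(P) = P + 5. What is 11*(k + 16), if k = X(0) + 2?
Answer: 253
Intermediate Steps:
X(P) = 5 + P
k = 7 (k = (5 + 0) + 2 = 5 + 2 = 7)
11*(k + 16) = 11*(7 + 16) = 11*23 = 253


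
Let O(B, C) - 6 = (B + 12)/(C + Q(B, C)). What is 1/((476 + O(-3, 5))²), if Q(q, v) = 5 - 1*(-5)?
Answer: 25/5822569 ≈ 4.2936e-6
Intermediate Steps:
Q(q, v) = 10 (Q(q, v) = 5 + 5 = 10)
O(B, C) = 6 + (12 + B)/(10 + C) (O(B, C) = 6 + (B + 12)/(C + 10) = 6 + (12 + B)/(10 + C))
1/((476 + O(-3, 5))²) = 1/((476 + (72 - 3 + 6*5)/(10 + 5))²) = 1/((476 + (72 - 3 + 30)/15)²) = 1/((476 + (1/15)*99)²) = 1/((476 + 33/5)²) = 1/((2413/5)²) = 1/(5822569/25) = 25/5822569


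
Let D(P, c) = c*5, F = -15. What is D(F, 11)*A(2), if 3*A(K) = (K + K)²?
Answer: 880/3 ≈ 293.33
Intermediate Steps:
D(P, c) = 5*c
A(K) = 4*K²/3 (A(K) = (K + K)²/3 = (2*K)²/3 = (4*K²)/3 = 4*K²/3)
D(F, 11)*A(2) = (5*11)*((4/3)*2²) = 55*((4/3)*4) = 55*(16/3) = 880/3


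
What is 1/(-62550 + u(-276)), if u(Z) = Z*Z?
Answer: 1/13626 ≈ 7.3389e-5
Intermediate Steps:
u(Z) = Z**2
1/(-62550 + u(-276)) = 1/(-62550 + (-276)**2) = 1/(-62550 + 76176) = 1/13626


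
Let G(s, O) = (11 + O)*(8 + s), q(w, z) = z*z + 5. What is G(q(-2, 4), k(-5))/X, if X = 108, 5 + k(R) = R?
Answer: 29/108 ≈ 0.26852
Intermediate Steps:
k(R) = -5 + R
q(w, z) = 5 + z**2 (q(w, z) = z**2 + 5 = 5 + z**2)
G(s, O) = (8 + s)*(11 + O)
G(q(-2, 4), k(-5))/X = (88 + 8*(-5 - 5) + 11*(5 + 4**2) + (-5 - 5)*(5 + 4**2))/108 = (88 + 8*(-10) + 11*(5 + 16) - 10*(5 + 16))*(1/108) = (88 - 80 + 11*21 - 10*21)*(1/108) = (88 - 80 + 231 - 210)*(1/108) = 29*(1/108) = 29/108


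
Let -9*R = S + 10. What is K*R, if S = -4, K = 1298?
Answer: -2596/3 ≈ -865.33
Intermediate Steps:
R = -⅔ (R = -(-4 + 10)/9 = -⅑*6 = -⅔ ≈ -0.66667)
K*R = 1298*(-⅔) = -2596/3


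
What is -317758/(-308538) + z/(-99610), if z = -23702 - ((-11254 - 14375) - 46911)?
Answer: 4145873884/7683367545 ≈ 0.53959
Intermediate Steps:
z = 48838 (z = -23702 - (-25629 - 46911) = -23702 - 1*(-72540) = -23702 + 72540 = 48838)
-317758/(-308538) + z/(-99610) = -317758/(-308538) + 48838/(-99610) = -317758*(-1/308538) + 48838*(-1/99610) = 158879/154269 - 24419/49805 = 4145873884/7683367545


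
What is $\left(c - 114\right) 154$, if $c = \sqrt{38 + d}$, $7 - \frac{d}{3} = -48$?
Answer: $-17556 + 154 \sqrt{203} \approx -15362.0$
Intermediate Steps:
$d = 165$ ($d = 21 - -144 = 21 + 144 = 165$)
$c = \sqrt{203}$ ($c = \sqrt{38 + 165} = \sqrt{203} \approx 14.248$)
$\left(c - 114\right) 154 = \left(\sqrt{203} - 114\right) 154 = \left(-114 + \sqrt{203}\right) 154 = -17556 + 154 \sqrt{203}$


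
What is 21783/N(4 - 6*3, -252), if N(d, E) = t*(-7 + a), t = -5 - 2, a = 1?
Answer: 7261/14 ≈ 518.64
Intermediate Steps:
t = -7
N(d, E) = 42 (N(d, E) = -7*(-7 + 1) = -7*(-6) = 42)
21783/N(4 - 6*3, -252) = 21783/42 = 21783*(1/42) = 7261/14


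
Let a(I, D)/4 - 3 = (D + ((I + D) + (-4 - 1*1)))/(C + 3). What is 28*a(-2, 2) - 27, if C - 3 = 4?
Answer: 1377/5 ≈ 275.40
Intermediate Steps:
C = 7 (C = 3 + 4 = 7)
a(I, D) = 10 + 2*I/5 + 4*D/5 (a(I, D) = 12 + 4*((D + ((I + D) + (-4 - 1*1)))/(7 + 3)) = 12 + 4*((D + ((D + I) + (-4 - 1)))/10) = 12 + 4*((D + ((D + I) - 5))*(1/10)) = 12 + 4*((D + (-5 + D + I))*(1/10)) = 12 + 4*((-5 + I + 2*D)*(1/10)) = 12 + 4*(-1/2 + D/5 + I/10) = 12 + (-2 + 2*I/5 + 4*D/5) = 10 + 2*I/5 + 4*D/5)
28*a(-2, 2) - 27 = 28*(10 + (2/5)*(-2) + (4/5)*2) - 27 = 28*(10 - 4/5 + 8/5) - 27 = 28*(54/5) - 27 = 1512/5 - 27 = 1377/5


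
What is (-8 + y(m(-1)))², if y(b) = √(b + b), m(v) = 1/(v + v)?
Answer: (8 - I)² ≈ 63.0 - 16.0*I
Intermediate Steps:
m(v) = 1/(2*v)
y(b) = √2*√b (y(b) = √(2*b) = √2*√b)
(-8 + y(m(-1)))² = (-8 + √2*√((½)/(-1)))² = (-8 + √2*√((½)*(-1)))² = (-8 + √2*√(-½))² = (-8 + √2*(I*√2/2))² = (-8 + I)²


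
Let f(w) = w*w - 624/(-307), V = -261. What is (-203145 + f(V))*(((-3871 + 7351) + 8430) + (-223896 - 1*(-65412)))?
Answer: 6075747925056/307 ≈ 1.9791e+10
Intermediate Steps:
f(w) = 624/307 + w**2 (f(w) = w**2 - 624*(-1/307) = w**2 + 624/307 = 624/307 + w**2)
(-203145 + f(V))*(((-3871 + 7351) + 8430) + (-223896 - 1*(-65412))) = (-203145 + (624/307 + (-261)**2))*(((-3871 + 7351) + 8430) + (-223896 - 1*(-65412))) = (-203145 + (624/307 + 68121))*((3480 + 8430) + (-223896 + 65412)) = (-203145 + 20913771/307)*(11910 - 158484) = -41451744/307*(-146574) = 6075747925056/307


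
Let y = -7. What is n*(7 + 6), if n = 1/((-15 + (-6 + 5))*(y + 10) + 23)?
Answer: -13/25 ≈ -0.52000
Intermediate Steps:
n = -1/25 (n = 1/((-15 + (-6 + 5))*(-7 + 10) + 23) = 1/((-15 - 1)*3 + 23) = 1/(-16*3 + 23) = 1/(-48 + 23) = 1/(-25) = -1/25 ≈ -0.040000)
n*(7 + 6) = -(7 + 6)/25 = -1/25*13 = -13/25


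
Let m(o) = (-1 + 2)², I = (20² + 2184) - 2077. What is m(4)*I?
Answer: 507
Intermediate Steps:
I = 507 (I = (400 + 2184) - 2077 = 2584 - 2077 = 507)
m(o) = 1 (m(o) = 1² = 1)
m(4)*I = 1*507 = 507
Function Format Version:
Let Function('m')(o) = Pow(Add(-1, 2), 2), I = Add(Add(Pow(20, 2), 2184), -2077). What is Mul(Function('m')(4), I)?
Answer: 507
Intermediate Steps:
I = 507 (I = Add(Add(400, 2184), -2077) = Add(2584, -2077) = 507)
Function('m')(o) = 1 (Function('m')(o) = Pow(1, 2) = 1)
Mul(Function('m')(4), I) = Mul(1, 507) = 507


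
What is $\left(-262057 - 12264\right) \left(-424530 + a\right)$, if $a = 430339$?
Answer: $-1593530689$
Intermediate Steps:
$\left(-262057 - 12264\right) \left(-424530 + a\right) = \left(-262057 - 12264\right) \left(-424530 + 430339\right) = \left(-274321\right) 5809 = -1593530689$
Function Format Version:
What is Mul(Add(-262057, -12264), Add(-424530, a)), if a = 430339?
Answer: -1593530689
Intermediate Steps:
Mul(Add(-262057, -12264), Add(-424530, a)) = Mul(Add(-262057, -12264), Add(-424530, 430339)) = Mul(-274321, 5809) = -1593530689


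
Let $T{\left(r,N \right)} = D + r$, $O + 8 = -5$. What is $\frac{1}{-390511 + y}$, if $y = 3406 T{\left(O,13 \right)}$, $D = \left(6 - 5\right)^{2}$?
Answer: $- \frac{1}{431383} \approx -2.3181 \cdot 10^{-6}$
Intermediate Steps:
$O = -13$ ($O = -8 - 5 = -13$)
$D = 1$ ($D = 1^{2} = 1$)
$T{\left(r,N \right)} = 1 + r$
$y = -40872$ ($y = 3406 \left(1 - 13\right) = 3406 \left(-12\right) = -40872$)
$\frac{1}{-390511 + y} = \frac{1}{-390511 - 40872} = \frac{1}{-431383} = - \frac{1}{431383}$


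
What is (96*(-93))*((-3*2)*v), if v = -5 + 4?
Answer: -53568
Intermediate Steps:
v = -1
(96*(-93))*((-3*2)*v) = (96*(-93))*(-3*2*(-1)) = -(-53568)*(-1) = -8928*6 = -53568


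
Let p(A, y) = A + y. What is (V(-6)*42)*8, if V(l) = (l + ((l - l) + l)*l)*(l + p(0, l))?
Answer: -120960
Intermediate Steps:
V(l) = 2*l*(l + l²) (V(l) = (l + ((l - l) + l)*l)*(l + (0 + l)) = (l + (0 + l)*l)*(l + l) = (l + l*l)*(2*l) = (l + l²)*(2*l) = 2*l*(l + l²))
(V(-6)*42)*8 = ((2*(-6)²*(1 - 6))*42)*8 = ((2*36*(-5))*42)*8 = -360*42*8 = -15120*8 = -120960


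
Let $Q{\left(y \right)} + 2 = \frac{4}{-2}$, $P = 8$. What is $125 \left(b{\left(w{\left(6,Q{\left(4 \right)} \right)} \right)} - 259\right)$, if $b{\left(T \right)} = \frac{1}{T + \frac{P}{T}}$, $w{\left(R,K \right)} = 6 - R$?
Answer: $-32375$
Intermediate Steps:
$Q{\left(y \right)} = -4$ ($Q{\left(y \right)} = -2 + \frac{4}{-2} = -2 + 4 \left(- \frac{1}{2}\right) = -2 - 2 = -4$)
$b{\left(T \right)} = \frac{1}{T + \frac{8}{T}}$
$125 \left(b{\left(w{\left(6,Q{\left(4 \right)} \right)} \right)} - 259\right) = 125 \left(\frac{6 - 6}{8 + \left(6 - 6\right)^{2}} - 259\right) = 125 \left(\frac{0}{8 + 0^{2}} - 259\right) = 125 \left(\frac{0}{8 + 0} - 259\right) = 125 \left(\frac{0}{8} - 259\right) = 125 \left(0 \cdot \frac{1}{8} - 259\right) = 125 \left(0 - 259\right) = 125 \left(-259\right) = -32375$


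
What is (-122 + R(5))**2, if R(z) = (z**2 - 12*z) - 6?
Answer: 26569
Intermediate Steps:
R(z) = -6 + z**2 - 12*z
(-122 + R(5))**2 = (-122 + (-6 + 5**2 - 12*5))**2 = (-122 + (-6 + 25 - 60))**2 = (-122 - 41)**2 = (-163)**2 = 26569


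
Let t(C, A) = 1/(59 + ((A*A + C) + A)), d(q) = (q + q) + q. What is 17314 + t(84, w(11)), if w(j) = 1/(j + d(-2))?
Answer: 62001459/3581 ≈ 17314.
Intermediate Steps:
d(q) = 3*q (d(q) = 2*q + q = 3*q)
w(j) = 1/(-6 + j) (w(j) = 1/(j + 3*(-2)) = 1/(j - 6) = 1/(-6 + j))
t(C, A) = 1/(59 + A + C + A²) (t(C, A) = 1/(59 + ((A² + C) + A)) = 1/(59 + ((C + A²) + A)) = 1/(59 + (A + C + A²)) = 1/(59 + A + C + A²))
17314 + t(84, w(11)) = 17314 + 1/(59 + 1/(-6 + 11) + 84 + (1/(-6 + 11))²) = 17314 + 1/(59 + 1/5 + 84 + (1/5)²) = 17314 + 1/(59 + ⅕ + 84 + (⅕)²) = 17314 + 1/(59 + ⅕ + 84 + 1/25) = 17314 + 1/(3581/25) = 17314 + 25/3581 = 62001459/3581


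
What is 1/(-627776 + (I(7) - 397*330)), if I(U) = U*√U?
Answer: -108398/82250884779 - √7/82250884779 ≈ -1.3179e-6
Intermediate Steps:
I(U) = U^(3/2)
1/(-627776 + (I(7) - 397*330)) = 1/(-627776 + (7^(3/2) - 397*330)) = 1/(-627776 + (7*√7 - 131010)) = 1/(-627776 + (-131010 + 7*√7)) = 1/(-758786 + 7*√7)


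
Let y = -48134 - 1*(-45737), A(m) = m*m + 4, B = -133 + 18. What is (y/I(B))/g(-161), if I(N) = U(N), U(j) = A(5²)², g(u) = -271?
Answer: 141/6306983 ≈ 2.2356e-5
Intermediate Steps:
B = -115
A(m) = 4 + m² (A(m) = m² + 4 = 4 + m²)
U(j) = 395641 (U(j) = (4 + (5²)²)² = (4 + 25²)² = (4 + 625)² = 629² = 395641)
y = -2397 (y = -48134 + 45737 = -2397)
I(N) = 395641
(y/I(B))/g(-161) = -2397/395641/(-271) = -2397*1/395641*(-1/271) = -141/23273*(-1/271) = 141/6306983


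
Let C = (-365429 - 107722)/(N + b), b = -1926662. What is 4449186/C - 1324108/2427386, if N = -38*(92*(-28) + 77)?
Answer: 471003838043735926/27345716983 ≈ 1.7224e+7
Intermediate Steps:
N = 94962 (N = -38*(-2576 + 77) = -38*(-2499) = 94962)
C = 473151/1831700 (C = (-365429 - 107722)/(94962 - 1926662) = -473151/(-1831700) = -473151*(-1/1831700) = 473151/1831700 ≈ 0.25831)
4449186/C - 1324108/2427386 = 4449186/(473151/1831700) - 1324108/2427386 = 4449186*(1831700/473151) - 1324108*1/2427386 = 388074952200/22531 - 662054/1213693 = 471003838043735926/27345716983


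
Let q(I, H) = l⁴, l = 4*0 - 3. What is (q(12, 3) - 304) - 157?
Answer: -380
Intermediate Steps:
l = -3 (l = 0 - 3 = -3)
q(I, H) = 81 (q(I, H) = (-3)⁴ = 81)
(q(12, 3) - 304) - 157 = (81 - 304) - 157 = -223 - 157 = -380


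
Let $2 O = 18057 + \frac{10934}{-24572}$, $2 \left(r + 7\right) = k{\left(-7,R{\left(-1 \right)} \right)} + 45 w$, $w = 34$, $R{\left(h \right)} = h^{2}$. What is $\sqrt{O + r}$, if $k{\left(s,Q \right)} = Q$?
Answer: $\frac{\sqrt{1477272921671}}{12286} \approx 98.928$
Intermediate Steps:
$r = \frac{1517}{2}$ ($r = -7 + \frac{\left(-1\right)^{2} + 45 \cdot 34}{2} = -7 + \frac{1 + 1530}{2} = -7 + \frac{1}{2} \cdot 1531 = -7 + \frac{1531}{2} = \frac{1517}{2} \approx 758.5$)
$O = \frac{221842835}{24572}$ ($O = \frac{18057 + \frac{10934}{-24572}}{2} = \frac{18057 + 10934 \left(- \frac{1}{24572}\right)}{2} = \frac{18057 - \frac{5467}{12286}}{2} = \frac{1}{2} \cdot \frac{221842835}{12286} = \frac{221842835}{24572} \approx 9028.3$)
$\sqrt{O + r} = \sqrt{\frac{221842835}{24572} + \frac{1517}{2}} = \sqrt{\frac{240480697}{24572}} = \frac{\sqrt{1477272921671}}{12286}$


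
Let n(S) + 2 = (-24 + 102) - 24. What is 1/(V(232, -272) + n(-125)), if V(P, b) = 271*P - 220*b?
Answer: 1/122764 ≈ 8.1457e-6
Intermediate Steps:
V(P, b) = -220*b + 271*P
n(S) = 52 (n(S) = -2 + ((-24 + 102) - 24) = -2 + (78 - 24) = -2 + 54 = 52)
1/(V(232, -272) + n(-125)) = 1/((-220*(-272) + 271*232) + 52) = 1/((59840 + 62872) + 52) = 1/(122712 + 52) = 1/122764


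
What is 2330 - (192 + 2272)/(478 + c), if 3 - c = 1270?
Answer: 1840834/789 ≈ 2333.1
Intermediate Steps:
c = -1267 (c = 3 - 1*1270 = 3 - 1270 = -1267)
2330 - (192 + 2272)/(478 + c) = 2330 - (192 + 2272)/(478 - 1267) = 2330 - 2464/(-789) = 2330 - 2464*(-1)/789 = 2330 - 1*(-2464/789) = 2330 + 2464/789 = 1840834/789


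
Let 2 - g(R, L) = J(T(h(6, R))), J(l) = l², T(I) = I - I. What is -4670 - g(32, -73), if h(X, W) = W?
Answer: -4672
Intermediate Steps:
T(I) = 0
g(R, L) = 2 (g(R, L) = 2 - 1*0² = 2 - 1*0 = 2 + 0 = 2)
-4670 - g(32, -73) = -4670 - 1*2 = -4670 - 2 = -4672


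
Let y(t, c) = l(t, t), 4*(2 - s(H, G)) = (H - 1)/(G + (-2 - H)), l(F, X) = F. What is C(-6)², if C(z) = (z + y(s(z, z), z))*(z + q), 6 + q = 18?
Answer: 13689/16 ≈ 855.56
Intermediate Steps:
q = 12 (q = -6 + 18 = 12)
s(H, G) = 2 - (-1 + H)/(4*(-2 + G - H)) (s(H, G) = 2 - (H - 1)/(4*(G + (-2 - H))) = 2 - (-1 + H)/(4*(-2 + G - H)))
y(t, c) = t
C(z) = (12 + z)*(15/8 + 9*z/8) (C(z) = (z + (15 - 8*z + 9*z)/(4*(2 + z - z)))*(z + 12) = (z + (¼)*(15 + z)/2)*(12 + z) = (z + (¼)*(½)*(15 + z))*(12 + z) = (z + (15/8 + z/8))*(12 + z) = (15/8 + 9*z/8)*(12 + z) = (12 + z)*(15/8 + 9*z/8))
C(-6)² = (45/2 + (9/8)*(-6)² + (123/8)*(-6))² = (45/2 + (9/8)*36 - 369/4)² = (45/2 + 81/2 - 369/4)² = (-117/4)² = 13689/16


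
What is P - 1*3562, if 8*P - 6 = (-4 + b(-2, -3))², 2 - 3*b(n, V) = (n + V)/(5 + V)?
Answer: -113935/32 ≈ -3560.5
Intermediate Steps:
b(n, V) = ⅔ - (V + n)/(3*(5 + V)) (b(n, V) = ⅔ - (n + V)/(3*(5 + V)) = ⅔ - (V + n)/(3*(5 + V)))
P = 49/32 (P = ¾ + (-4 + (10 - 3 - 1*(-2))/(3*(5 - 3)))²/8 = ¾ + (-4 + (⅓)*(10 - 3 + 2)/2)²/8 = ¾ + (-4 + (⅓)*(½)*9)²/8 = ¾ + (-4 + 3/2)²/8 = ¾ + (-5/2)²/8 = ¾ + (⅛)*(25/4) = ¾ + 25/32 = 49/32 ≈ 1.5313)
P - 1*3562 = 49/32 - 1*3562 = 49/32 - 3562 = -113935/32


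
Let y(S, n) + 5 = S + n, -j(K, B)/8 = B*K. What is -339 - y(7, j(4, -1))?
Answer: -373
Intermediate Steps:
j(K, B) = -8*B*K
y(S, n) = -5 + S + n (y(S, n) = -5 + (S + n) = -5 + S + n)
-339 - y(7, j(4, -1)) = -339 - (-5 + 7 - 8*(-1)*4) = -339 - (-5 + 7 + 32) = -339 - 1*34 = -339 - 34 = -373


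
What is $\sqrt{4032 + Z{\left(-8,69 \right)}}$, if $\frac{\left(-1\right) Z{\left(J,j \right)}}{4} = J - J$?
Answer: $24 \sqrt{7} \approx 63.498$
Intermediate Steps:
$Z{\left(J,j \right)} = 0$ ($Z{\left(J,j \right)} = - 4 \left(J - J\right) = \left(-4\right) 0 = 0$)
$\sqrt{4032 + Z{\left(-8,69 \right)}} = \sqrt{4032 + 0} = \sqrt{4032} = 24 \sqrt{7}$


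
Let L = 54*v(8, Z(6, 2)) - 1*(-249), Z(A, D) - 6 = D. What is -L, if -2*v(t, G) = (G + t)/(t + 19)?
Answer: -233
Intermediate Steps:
Z(A, D) = 6 + D
v(t, G) = -(G + t)/(2*(19 + t)) (v(t, G) = -(G + t)/(2*(t + 19)) = -(G + t)/(2*(19 + t)))
L = 233 (L = 54*((-(6 + 2) - 1*8)/(2*(19 + 8))) - 1*(-249) = 54*((½)*(-1*8 - 8)/27) + 249 = 54*((½)*(1/27)*(-8 - 8)) + 249 = 54*((½)*(1/27)*(-16)) + 249 = 54*(-8/27) + 249 = -16 + 249 = 233)
-L = -1*233 = -233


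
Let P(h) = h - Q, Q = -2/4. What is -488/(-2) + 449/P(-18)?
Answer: 7642/35 ≈ 218.34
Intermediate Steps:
Q = -1/2 (Q = -2*1/4 = -1/2 ≈ -0.50000)
P(h) = 1/2 + h (P(h) = h - 1*(-1/2) = h + 1/2 = 1/2 + h)
-488/(-2) + 449/P(-18) = -488/(-2) + 449/(1/2 - 18) = -488*(-1/2) + 449/(-35/2) = 244 + 449*(-2/35) = 244 - 898/35 = 7642/35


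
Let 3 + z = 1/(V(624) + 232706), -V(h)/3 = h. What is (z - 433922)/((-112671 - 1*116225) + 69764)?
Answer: 33388214483/12244358696 ≈ 2.7268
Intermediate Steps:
V(h) = -3*h
z = -692501/230834 (z = -3 + 1/(-3*624 + 232706) = -3 + 1/(-1872 + 232706) = -3 + 1/230834 = -692501/230834 ≈ -3.0000)
(z - 433922)/((-112671 - 1*116225) + 69764) = (-692501/230834 - 433922)/((-112671 - 1*116225) + 69764) = -100164643449/(230834*((-112671 - 116225) + 69764)) = -100164643449/(230834*(-228896 + 69764)) = -100164643449/230834/(-159132) = -100164643449/230834*(-1/159132) = 33388214483/12244358696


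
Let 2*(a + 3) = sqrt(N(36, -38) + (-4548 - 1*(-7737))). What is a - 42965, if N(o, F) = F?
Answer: -42968 + sqrt(3151)/2 ≈ -42940.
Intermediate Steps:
a = -3 + sqrt(3151)/2 (a = -3 + sqrt(-38 + (-4548 - 1*(-7737)))/2 = -3 + sqrt(-38 + (-4548 + 7737))/2 = -3 + sqrt(-38 + 3189)/2 = -3 + sqrt(3151)/2 ≈ 25.067)
a - 42965 = (-3 + sqrt(3151)/2) - 42965 = -42968 + sqrt(3151)/2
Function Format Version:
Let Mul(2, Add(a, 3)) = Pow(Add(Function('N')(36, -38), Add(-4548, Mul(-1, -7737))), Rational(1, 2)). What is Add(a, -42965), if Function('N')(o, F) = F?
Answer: Add(-42968, Mul(Rational(1, 2), Pow(3151, Rational(1, 2)))) ≈ -42940.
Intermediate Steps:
a = Add(-3, Mul(Rational(1, 2), Pow(3151, Rational(1, 2)))) (a = Add(-3, Mul(Rational(1, 2), Pow(Add(-38, Add(-4548, Mul(-1, -7737))), Rational(1, 2)))) = Add(-3, Mul(Rational(1, 2), Pow(Add(-38, Add(-4548, 7737)), Rational(1, 2)))) = Add(-3, Mul(Rational(1, 2), Pow(Add(-38, 3189), Rational(1, 2)))) = Add(-3, Mul(Rational(1, 2), Pow(3151, Rational(1, 2)))) ≈ 25.067)
Add(a, -42965) = Add(Add(-3, Mul(Rational(1, 2), Pow(3151, Rational(1, 2)))), -42965) = Add(-42968, Mul(Rational(1, 2), Pow(3151, Rational(1, 2))))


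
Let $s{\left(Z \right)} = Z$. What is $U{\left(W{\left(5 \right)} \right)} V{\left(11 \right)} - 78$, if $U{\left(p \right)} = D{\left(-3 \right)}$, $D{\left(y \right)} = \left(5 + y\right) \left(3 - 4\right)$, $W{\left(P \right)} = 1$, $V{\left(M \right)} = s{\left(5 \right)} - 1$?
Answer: $-86$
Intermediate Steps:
$V{\left(M \right)} = 4$ ($V{\left(M \right)} = 5 - 1 = 4$)
$D{\left(y \right)} = -5 - y$ ($D{\left(y \right)} = \left(5 + y\right) \left(-1\right) = -5 - y$)
$U{\left(p \right)} = -2$ ($U{\left(p \right)} = -5 - -3 = -5 + 3 = -2$)
$U{\left(W{\left(5 \right)} \right)} V{\left(11 \right)} - 78 = \left(-2\right) 4 - 78 = -8 - 78 = -86$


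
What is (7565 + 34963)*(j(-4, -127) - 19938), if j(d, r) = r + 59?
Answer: -850815168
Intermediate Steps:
j(d, r) = 59 + r
(7565 + 34963)*(j(-4, -127) - 19938) = (7565 + 34963)*((59 - 127) - 19938) = 42528*(-68 - 19938) = 42528*(-20006) = -850815168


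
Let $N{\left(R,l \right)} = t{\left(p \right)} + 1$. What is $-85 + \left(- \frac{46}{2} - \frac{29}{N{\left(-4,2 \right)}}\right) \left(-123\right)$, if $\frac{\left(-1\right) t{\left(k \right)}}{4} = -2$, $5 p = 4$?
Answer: $\frac{9421}{3} \approx 3140.3$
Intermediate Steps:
$p = \frac{4}{5}$ ($p = \frac{1}{5} \cdot 4 = \frac{4}{5} \approx 0.8$)
$t{\left(k \right)} = 8$ ($t{\left(k \right)} = \left(-4\right) \left(-2\right) = 8$)
$N{\left(R,l \right)} = 9$ ($N{\left(R,l \right)} = 8 + 1 = 9$)
$-85 + \left(- \frac{46}{2} - \frac{29}{N{\left(-4,2 \right)}}\right) \left(-123\right) = -85 + \left(- \frac{46}{2} - \frac{29}{9}\right) \left(-123\right) = -85 + \left(\left(-46\right) \frac{1}{2} - \frac{29}{9}\right) \left(-123\right) = -85 + \left(-23 - \frac{29}{9}\right) \left(-123\right) = -85 - - \frac{9676}{3} = -85 + \frac{9676}{3} = \frac{9421}{3}$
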